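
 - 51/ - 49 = 1+2/49=1.04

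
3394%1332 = 730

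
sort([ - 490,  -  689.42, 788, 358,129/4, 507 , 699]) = [ - 689.42, - 490,  129/4,358,  507,699,788]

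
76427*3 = 229281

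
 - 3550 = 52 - 3602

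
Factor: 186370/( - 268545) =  - 2^1 * 3^( - 1 )*17903^(-1)*18637^1 = - 37274/53709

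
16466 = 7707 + 8759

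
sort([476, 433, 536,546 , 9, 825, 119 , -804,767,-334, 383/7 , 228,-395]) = [ - 804,  -  395, - 334,9,383/7, 119,228,433, 476,536, 546,767, 825]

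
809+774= 1583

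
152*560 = 85120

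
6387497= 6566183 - 178686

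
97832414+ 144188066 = 242020480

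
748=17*44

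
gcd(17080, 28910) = 70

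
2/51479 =2/51479 = 0.00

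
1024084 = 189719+834365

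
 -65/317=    - 65/317 = - 0.21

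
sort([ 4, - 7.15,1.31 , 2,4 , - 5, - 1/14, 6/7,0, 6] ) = [ -7.15, - 5,- 1/14,  0 , 6/7  ,  1.31, 2, 4  ,  4, 6]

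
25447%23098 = 2349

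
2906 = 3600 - 694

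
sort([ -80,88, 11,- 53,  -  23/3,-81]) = [- 81, - 80, - 53, - 23/3, 11,88]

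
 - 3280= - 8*410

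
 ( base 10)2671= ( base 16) A6F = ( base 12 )1667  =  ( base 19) 77b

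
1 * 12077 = 12077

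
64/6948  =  16/1737 = 0.01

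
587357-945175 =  - 357818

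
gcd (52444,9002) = 14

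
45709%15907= 13895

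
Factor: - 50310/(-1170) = 43^1 = 43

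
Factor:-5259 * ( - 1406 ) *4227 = 2^1 * 3^2*19^1 * 37^1 *1409^1 * 1753^1 = 31255088958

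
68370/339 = 22790/113 = 201.68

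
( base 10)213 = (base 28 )7H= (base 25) 8D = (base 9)256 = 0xD5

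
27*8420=227340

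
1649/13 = 126+11/13 = 126.85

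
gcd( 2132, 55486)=2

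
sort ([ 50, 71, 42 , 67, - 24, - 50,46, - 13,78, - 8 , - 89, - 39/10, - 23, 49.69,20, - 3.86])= [ - 89, - 50, - 24 , - 23, - 13, - 8,-39/10, - 3.86,20,  42,46,  49.69,50, 67 , 71,78 ] 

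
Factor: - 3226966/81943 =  - 2^1*81943^( - 1) * 1613483^1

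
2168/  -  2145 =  - 2168/2145 =- 1.01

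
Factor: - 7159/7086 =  - 2^( - 1)*3^( - 1 )* 1181^ ( - 1) * 7159^1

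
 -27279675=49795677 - 77075352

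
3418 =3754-336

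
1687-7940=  -6253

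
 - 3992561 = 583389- 4575950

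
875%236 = 167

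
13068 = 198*66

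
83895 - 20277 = 63618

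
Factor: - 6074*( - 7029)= 2^1*3^2*11^1 * 71^1*3037^1 = 42694146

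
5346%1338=1332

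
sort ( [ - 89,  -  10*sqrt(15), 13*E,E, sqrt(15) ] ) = [ - 89, - 10*sqrt( 15),E,sqrt ( 15 ), 13 * E]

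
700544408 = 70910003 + 629634405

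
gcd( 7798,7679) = 7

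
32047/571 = 56 + 71/571 = 56.12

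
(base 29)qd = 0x2FF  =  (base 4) 23333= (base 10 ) 767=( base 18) 26B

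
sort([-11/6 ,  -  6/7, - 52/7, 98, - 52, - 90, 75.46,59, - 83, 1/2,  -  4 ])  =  [ - 90, - 83, - 52, - 52/7, - 4,- 11/6,-6/7 , 1/2, 59,75.46 , 98 ] 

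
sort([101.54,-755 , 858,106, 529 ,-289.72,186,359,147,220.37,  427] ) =[ - 755,-289.72, 101.54,  106,147,186,220.37,359,427,529,858] 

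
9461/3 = 9461/3 = 3153.67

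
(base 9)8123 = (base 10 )5934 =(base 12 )3526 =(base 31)65d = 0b1011100101110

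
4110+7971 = 12081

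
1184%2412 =1184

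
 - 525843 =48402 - 574245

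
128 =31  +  97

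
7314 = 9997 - 2683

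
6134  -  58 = 6076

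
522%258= 6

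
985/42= 23 + 19/42 = 23.45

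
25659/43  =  25659/43 = 596.72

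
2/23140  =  1/11570 = 0.00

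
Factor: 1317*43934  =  57861078 = 2^1*3^1*11^1* 439^1*1997^1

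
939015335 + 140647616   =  1079662951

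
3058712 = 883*3464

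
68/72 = 17/18 = 0.94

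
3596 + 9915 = 13511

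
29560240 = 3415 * 8656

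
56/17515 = 56/17515=0.00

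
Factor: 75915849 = 3^1*19^1*1331857^1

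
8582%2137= 34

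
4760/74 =2380/37=64.32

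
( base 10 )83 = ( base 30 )2n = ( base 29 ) 2P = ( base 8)123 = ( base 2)1010011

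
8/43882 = 4/21941=   0.00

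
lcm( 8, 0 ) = 0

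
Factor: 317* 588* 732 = 136441872 = 2^4 * 3^2*7^2*61^1*317^1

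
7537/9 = 837 + 4/9 = 837.44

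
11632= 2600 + 9032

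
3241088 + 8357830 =11598918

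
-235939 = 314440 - 550379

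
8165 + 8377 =16542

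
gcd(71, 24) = 1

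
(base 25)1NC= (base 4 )102330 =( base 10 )1212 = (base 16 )4bc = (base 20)30C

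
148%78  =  70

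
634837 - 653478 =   -  18641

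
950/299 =950/299 = 3.18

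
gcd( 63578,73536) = 766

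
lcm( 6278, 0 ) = 0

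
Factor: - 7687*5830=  -44815210 = - 2^1*5^1*11^1*53^1 * 7687^1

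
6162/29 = 212 + 14/29 = 212.48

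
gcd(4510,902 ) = 902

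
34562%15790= 2982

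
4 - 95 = -91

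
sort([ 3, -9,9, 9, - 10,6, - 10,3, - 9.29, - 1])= [ - 10,-10, - 9.29,-9, - 1, 3,3,6,9 , 9] 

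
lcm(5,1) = 5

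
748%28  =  20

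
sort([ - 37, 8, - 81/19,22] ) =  [ - 37, - 81/19,8, 22] 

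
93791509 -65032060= 28759449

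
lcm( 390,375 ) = 9750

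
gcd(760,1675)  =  5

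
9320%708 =116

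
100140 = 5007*20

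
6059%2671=717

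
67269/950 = 67269/950 = 70.81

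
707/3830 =707/3830 = 0.18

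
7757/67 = 7757/67 = 115.78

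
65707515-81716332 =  - 16008817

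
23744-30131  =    -  6387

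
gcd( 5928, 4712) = 152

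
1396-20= 1376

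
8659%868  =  847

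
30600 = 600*51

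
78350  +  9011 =87361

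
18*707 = 12726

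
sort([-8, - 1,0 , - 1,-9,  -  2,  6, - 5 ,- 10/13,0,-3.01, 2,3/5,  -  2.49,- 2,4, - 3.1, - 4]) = [ - 9, - 8, - 5, - 4, - 3.1, - 3.01, - 2.49, - 2,- 2, -1 , - 1, - 10/13, 0,0,3/5, 2 , 4,6 ]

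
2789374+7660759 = 10450133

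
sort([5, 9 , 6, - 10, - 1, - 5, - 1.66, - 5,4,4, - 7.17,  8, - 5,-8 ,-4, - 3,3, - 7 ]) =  [ - 10, - 8 , - 7.17, - 7 , - 5, - 5 , - 5 , - 4, - 3, - 1.66 ,-1, 3,4, 4 , 5,6,8 , 9 ]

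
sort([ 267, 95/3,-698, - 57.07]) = [ - 698, - 57.07,95/3,267]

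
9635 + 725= 10360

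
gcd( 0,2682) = 2682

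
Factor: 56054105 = 5^1*23^1 * 487427^1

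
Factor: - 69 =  - 3^1*23^1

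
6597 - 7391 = - 794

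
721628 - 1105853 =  - 384225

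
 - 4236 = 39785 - 44021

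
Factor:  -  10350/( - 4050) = 23/9 = 3^ (-2 ) * 23^1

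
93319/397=93319/397 = 235.06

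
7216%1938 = 1402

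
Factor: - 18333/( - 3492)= 2^( - 2)*3^1 * 7^1 = 21/4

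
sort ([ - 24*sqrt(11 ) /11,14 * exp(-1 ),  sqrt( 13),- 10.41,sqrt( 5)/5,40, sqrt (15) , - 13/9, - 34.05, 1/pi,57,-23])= [  -  34.05,  -  23,  -  10.41 , - 24  *sqrt(11 )/11, - 13/9, 1/pi,sqrt( 5) /5  ,  sqrt( 13) , sqrt( 15),14*exp(- 1 ),  40,57]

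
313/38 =8 + 9/38 = 8.24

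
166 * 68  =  11288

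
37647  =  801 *47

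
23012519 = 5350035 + 17662484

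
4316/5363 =4316/5363  =  0.80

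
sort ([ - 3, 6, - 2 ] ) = [  -  3, - 2,  6 ] 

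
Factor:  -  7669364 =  - 2^2*1917341^1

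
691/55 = 12 + 31/55=12.56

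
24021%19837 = 4184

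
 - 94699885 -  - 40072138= - 54627747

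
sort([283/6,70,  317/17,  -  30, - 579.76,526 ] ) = [ - 579.76,-30,  317/17,283/6, 70,526] 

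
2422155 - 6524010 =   -  4101855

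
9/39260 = 9/39260  =  0.00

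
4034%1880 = 274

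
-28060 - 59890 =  - 87950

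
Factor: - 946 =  - 2^1* 11^1*43^1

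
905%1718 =905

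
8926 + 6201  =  15127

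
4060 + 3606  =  7666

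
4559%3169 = 1390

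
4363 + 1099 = 5462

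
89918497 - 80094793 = 9823704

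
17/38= 17/38=   0.45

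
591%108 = 51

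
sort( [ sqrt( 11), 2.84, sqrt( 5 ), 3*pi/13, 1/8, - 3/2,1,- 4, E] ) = [ - 4, - 3/2, 1/8, 3 * pi/13,1 , sqrt( 5), E  ,  2.84,sqrt(11)]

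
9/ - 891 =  - 1+98/99  =  -0.01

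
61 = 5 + 56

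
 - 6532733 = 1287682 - 7820415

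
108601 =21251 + 87350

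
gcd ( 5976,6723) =747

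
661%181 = 118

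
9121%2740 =901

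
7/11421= 7/11421 = 0.00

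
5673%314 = 21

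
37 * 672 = 24864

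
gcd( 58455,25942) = 1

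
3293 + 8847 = 12140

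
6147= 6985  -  838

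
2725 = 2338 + 387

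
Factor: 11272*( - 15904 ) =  - 179269888 = - 2^8* 7^1 * 71^1*1409^1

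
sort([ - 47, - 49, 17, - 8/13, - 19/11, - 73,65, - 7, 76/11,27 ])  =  [ - 73, - 49, - 47, - 7, - 19/11, - 8/13, 76/11, 17, 27, 65 ]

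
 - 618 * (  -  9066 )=5602788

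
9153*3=27459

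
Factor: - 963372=  -  2^2 * 3^1*43^1*1867^1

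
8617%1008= 553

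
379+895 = 1274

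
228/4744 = 57/1186 = 0.05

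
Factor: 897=3^1*13^1*23^1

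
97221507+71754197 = 168975704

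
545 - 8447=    -7902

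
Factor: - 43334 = -2^1*47^1  *  461^1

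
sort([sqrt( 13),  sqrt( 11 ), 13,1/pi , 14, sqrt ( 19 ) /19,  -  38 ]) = [ - 38,sqrt( 19 ) /19,1/pi , sqrt (11 ),sqrt( 13), 13,14] 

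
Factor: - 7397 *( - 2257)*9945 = 3^2*5^1*13^2*17^1*37^1*61^1  *  569^1 = 166032063405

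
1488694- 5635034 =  - 4146340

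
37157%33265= 3892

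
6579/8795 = 6579/8795 = 0.75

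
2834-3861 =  - 1027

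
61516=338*182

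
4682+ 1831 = 6513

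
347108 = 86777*4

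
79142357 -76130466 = 3011891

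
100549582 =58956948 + 41592634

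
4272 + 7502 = 11774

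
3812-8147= - 4335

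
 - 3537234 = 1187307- 4724541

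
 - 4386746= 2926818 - 7313564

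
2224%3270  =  2224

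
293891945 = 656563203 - 362671258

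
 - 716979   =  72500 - 789479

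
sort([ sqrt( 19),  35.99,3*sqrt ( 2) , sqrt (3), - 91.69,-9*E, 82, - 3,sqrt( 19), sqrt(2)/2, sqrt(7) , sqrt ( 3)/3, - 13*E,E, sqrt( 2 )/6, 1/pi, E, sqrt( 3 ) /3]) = [ - 91.69, - 13*E, - 9*E,  -  3,sqrt( 2 ) /6,1/pi,sqrt(3 )/3, sqrt( 3) /3, sqrt(2) /2, sqrt( 3),sqrt ( 7), E, E, 3 * sqrt ( 2),sqrt ( 19 ), sqrt(19),35.99,82 ] 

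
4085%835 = 745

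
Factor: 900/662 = 450/331 = 2^1 * 3^2*5^2*331^( - 1 )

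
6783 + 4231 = 11014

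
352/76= 4 + 12/19=4.63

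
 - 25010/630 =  -40+19/63= - 39.70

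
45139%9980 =5219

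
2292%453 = 27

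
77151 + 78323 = 155474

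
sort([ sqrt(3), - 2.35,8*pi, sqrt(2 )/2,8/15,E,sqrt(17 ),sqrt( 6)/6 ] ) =[ - 2.35,sqrt(6 )/6,8/15,sqrt(2 )/2, sqrt(3), E,sqrt( 17),8*pi] 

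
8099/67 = 8099/67= 120.88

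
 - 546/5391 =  - 182/1797 = -0.10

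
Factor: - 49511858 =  - 2^1*11^1* 53^1*42463^1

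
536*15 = 8040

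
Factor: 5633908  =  2^2* 7^1 * 201211^1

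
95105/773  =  123 + 26/773 = 123.03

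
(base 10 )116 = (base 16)74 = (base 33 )3H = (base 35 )3B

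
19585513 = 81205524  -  61620011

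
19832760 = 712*27855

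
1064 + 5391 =6455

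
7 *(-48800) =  - 341600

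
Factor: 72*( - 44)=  - 3168 = -2^5*3^2 * 11^1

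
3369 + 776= 4145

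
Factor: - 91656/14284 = - 22914/3571 = - 2^1*3^2*19^1*67^1*3571^( - 1)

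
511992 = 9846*52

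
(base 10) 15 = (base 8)17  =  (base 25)F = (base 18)F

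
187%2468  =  187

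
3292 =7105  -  3813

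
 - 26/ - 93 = 26/93 = 0.28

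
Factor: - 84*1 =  - 2^2*3^1*7^1  =  - 84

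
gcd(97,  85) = 1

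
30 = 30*1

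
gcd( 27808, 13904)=13904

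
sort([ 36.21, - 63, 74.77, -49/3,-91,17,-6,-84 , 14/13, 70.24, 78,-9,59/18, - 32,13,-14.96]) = [ - 91,-84, - 63, - 32, - 49/3,-14.96, - 9,-6,14/13 , 59/18,13,17,36.21, 70.24,74.77,78]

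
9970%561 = 433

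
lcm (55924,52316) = 1621796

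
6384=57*112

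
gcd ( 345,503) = 1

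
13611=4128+9483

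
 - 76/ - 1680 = 19/420 = 0.05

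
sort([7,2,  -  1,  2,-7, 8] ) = [  -  7, - 1 , 2,2, 7,8]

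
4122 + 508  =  4630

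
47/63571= 47/63571= 0.00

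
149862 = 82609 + 67253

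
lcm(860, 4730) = 9460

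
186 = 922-736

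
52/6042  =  26/3021  =  0.01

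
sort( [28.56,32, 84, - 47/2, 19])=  [ - 47/2,19,28.56,32,84]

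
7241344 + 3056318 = 10297662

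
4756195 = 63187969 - 58431774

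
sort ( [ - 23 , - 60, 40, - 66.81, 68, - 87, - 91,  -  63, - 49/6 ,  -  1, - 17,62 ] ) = [- 91, - 87, - 66.81, - 63,  -  60, - 23, - 17, - 49/6,- 1, 40, 62, 68] 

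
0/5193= 0 = 0.00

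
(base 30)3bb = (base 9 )4148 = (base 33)2Q5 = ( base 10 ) 3041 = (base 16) BE1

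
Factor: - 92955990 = - 2^1*3^1*5^1*1297^1*2389^1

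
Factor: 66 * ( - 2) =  - 2^2 * 3^1 * 11^1 = - 132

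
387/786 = 129/262 = 0.49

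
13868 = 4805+9063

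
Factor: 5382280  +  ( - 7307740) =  - 2^2*3^2*5^1*19^1*563^1 = - 1925460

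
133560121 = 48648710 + 84911411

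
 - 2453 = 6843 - 9296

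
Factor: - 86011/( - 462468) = 2^( - 2)*  3^( - 1 )*17^( - 1)*2267^ (-1)*86011^1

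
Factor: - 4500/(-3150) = 10/7 = 2^1*5^1 * 7^( - 1)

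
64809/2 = 32404 + 1/2 = 32404.50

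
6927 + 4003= 10930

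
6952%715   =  517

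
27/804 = 9/268 =0.03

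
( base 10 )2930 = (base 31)31G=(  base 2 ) 101101110010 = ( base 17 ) a26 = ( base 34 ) 2I6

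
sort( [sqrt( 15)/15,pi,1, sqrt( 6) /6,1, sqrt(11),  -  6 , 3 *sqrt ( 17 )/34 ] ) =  [  -  6,sqrt( 15 ) /15,3*sqrt(17 ) /34,sqrt(6 )/6,1,1,pi,sqrt(11)]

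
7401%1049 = 58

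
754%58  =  0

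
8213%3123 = 1967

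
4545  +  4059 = 8604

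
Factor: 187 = 11^1*17^1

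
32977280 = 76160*433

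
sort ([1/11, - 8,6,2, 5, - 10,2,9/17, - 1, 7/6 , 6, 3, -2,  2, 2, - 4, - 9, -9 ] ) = [ - 10, - 9,-9, - 8, - 4,-2, - 1, 1/11, 9/17, 7/6, 2, 2, 2, 2,  3,  5,6,6 ] 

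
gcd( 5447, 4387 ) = 1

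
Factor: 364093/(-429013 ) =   -  13^ ( - 1)*61^( - 1 ) * 673^1 = -673/793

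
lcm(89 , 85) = 7565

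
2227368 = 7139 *312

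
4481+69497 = 73978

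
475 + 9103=9578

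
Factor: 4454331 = 3^1*7^1*47^1 *4513^1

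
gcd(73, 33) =1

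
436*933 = 406788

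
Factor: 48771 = 3^2*5419^1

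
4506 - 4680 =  - 174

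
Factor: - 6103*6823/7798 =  - 2^(-1)*7^( - 1)*17^1 * 359^1*557^( - 1)*6823^1  =  - 41640769/7798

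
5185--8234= 13419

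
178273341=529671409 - 351398068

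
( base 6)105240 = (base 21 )K66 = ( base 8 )21370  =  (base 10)8952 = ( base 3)110021120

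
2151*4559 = 9806409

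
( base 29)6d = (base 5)1222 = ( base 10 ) 187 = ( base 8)273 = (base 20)97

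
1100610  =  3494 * 315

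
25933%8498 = 439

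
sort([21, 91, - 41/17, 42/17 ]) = [- 41/17,42/17, 21, 91 ]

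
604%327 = 277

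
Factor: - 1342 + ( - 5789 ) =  - 7131 = - 3^1*2377^1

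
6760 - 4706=2054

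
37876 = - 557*( - 68 )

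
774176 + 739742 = 1513918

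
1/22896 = 1/22896=0.00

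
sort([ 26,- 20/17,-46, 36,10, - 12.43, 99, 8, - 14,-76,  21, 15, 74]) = [-76, - 46, - 14, - 12.43,-20/17, 8,  10,15,21,26, 36,74, 99 ]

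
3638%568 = 230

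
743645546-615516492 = 128129054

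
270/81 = 10/3= 3.33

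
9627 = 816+8811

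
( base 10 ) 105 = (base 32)39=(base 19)5a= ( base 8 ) 151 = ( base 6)253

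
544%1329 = 544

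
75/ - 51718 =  - 75/51718 = -  0.00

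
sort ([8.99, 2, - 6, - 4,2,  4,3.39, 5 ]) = [ -6, - 4,2,2,3.39,4,  5,8.99] 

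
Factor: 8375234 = 2^1 * 7^1*41^1*14591^1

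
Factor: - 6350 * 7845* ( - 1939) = 96592739250  =  2^1* 3^1 *5^3*7^1 *127^1*  277^1*523^1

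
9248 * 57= 527136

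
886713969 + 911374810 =1798088779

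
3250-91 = 3159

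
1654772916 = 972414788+682358128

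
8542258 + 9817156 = 18359414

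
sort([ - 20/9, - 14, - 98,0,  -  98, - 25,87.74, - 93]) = [-98,-98, - 93,- 25, - 14 , - 20/9,0, 87.74 ] 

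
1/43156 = 1/43156 = 0.00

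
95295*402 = 38308590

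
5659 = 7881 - 2222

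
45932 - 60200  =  -14268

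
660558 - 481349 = 179209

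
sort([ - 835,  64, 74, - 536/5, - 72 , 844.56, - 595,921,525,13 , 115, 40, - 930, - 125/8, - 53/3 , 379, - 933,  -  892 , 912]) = [ - 933 , - 930,  -  892, - 835, - 595, - 536/5 , - 72,-53/3, - 125/8 , 13, 40, 64,  74,  115, 379, 525, 844.56,912, 921 ]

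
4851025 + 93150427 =98001452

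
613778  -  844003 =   -  230225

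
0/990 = 0 = 0.00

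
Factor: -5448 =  - 2^3 * 3^1 * 227^1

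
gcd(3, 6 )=3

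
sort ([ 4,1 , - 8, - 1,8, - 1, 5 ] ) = [ -8, - 1, - 1,1,4,5, 8] 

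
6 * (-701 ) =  - 4206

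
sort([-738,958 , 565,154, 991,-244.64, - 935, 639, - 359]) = [ -935, - 738, - 359,  -  244.64 , 154, 565, 639,958,  991] 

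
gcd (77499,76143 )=3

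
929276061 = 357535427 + 571740634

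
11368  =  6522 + 4846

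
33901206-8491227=25409979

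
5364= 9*596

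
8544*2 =17088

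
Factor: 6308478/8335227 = 2^1*3^1*11^1  *  101^(  -  1)  *151^1*211^1*27509^(-1) = 2102826/2778409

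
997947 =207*4821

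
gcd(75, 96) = 3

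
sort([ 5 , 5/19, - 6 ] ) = [- 6, 5/19, 5]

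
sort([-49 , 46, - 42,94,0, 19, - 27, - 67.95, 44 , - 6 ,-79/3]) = [ - 67.95,-49,- 42, - 27, - 79/3,-6, 0,19,  44, 46, 94] 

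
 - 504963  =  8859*( - 57)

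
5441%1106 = 1017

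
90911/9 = 90911/9 = 10101.22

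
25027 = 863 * 29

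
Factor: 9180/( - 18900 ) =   -  17/35 = - 5^( - 1) * 7^(  -  1)*17^1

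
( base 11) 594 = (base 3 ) 222020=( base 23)17i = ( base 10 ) 708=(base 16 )2c4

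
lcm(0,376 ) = 0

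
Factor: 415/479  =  5^1 *83^1*479^( - 1) 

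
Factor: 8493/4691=3^1 * 19^1 * 149^1 * 4691^( - 1)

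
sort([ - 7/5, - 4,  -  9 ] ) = [  -  9, - 4,- 7/5 ]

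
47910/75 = 3194/5 = 638.80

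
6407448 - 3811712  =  2595736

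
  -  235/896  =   - 1 + 661/896=-  0.26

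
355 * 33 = 11715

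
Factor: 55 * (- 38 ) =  - 2^1 * 5^1*11^1 *19^1 = - 2090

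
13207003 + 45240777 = 58447780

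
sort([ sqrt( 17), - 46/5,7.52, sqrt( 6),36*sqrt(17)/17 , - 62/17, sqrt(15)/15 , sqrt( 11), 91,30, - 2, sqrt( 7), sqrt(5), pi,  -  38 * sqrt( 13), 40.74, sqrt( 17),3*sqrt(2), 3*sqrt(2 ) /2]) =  [ - 38*sqrt(13 ), -46/5, - 62/17, - 2, sqrt(15)/15,3*sqrt( 2 ) /2  ,  sqrt(5 ), sqrt(6) , sqrt(7 ), pi,sqrt(11 ), sqrt( 17),sqrt(17), 3*sqrt( 2 ), 7.52, 36*sqrt(17) /17, 30, 40.74, 91 ]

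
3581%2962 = 619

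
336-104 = 232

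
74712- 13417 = 61295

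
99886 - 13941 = 85945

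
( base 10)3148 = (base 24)5B4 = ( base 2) 110001001100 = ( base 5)100043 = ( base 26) 4H2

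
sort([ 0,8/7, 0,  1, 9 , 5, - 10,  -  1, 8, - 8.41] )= [ - 10, - 8.41, - 1,0, 0,1, 8/7,  5, 8,  9]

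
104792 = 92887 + 11905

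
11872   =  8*1484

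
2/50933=2/50933 = 0.00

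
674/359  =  674/359 = 1.88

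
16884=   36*469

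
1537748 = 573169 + 964579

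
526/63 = 8 + 22/63 = 8.35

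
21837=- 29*( - 753)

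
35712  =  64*558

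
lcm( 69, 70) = 4830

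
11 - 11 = 0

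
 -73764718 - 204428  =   - 73969146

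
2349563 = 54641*43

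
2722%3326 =2722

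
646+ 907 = 1553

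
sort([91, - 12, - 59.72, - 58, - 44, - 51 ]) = [ - 59.72, - 58 , - 51, - 44, - 12,91] 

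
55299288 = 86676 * 638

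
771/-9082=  - 1 + 8311/9082 = - 0.08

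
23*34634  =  796582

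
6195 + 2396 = 8591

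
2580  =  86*30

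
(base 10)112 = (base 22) 52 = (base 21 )57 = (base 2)1110000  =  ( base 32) 3g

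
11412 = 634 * 18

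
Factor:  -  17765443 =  - 701^1*25343^1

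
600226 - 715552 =-115326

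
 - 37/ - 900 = 37/900 = 0.04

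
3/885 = 1/295 = 0.00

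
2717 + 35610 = 38327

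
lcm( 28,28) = 28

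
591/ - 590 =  - 2 + 589/590=- 1.00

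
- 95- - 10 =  - 85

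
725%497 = 228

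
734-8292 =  - 7558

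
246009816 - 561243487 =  -315233671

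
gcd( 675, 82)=1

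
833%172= 145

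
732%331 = 70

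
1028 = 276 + 752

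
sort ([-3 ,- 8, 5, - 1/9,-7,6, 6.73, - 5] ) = [ - 8, - 7,-5, - 3, - 1/9,  5, 6, 6.73] 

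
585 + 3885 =4470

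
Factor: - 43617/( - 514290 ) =67/790 =2^( - 1 )*5^(-1)*67^1 * 79^( - 1 )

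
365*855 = 312075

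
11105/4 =2776+1/4 = 2776.25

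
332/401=332/401 = 0.83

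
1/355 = 1/355 = 0.00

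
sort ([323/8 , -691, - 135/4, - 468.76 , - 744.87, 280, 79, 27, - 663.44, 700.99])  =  [ - 744.87, - 691,-663.44, - 468.76, - 135/4,27,323/8,79,280,700.99]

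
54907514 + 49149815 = 104057329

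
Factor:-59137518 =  - 2^1*3^1*11^1*593^1 * 1511^1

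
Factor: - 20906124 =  - 2^2*3^1*17^1*102481^1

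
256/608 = 8/19  =  0.42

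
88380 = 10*8838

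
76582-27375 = 49207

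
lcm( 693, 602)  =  59598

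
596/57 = 10+26/57 =10.46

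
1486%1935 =1486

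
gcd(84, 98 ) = 14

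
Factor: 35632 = 2^4*17^1*131^1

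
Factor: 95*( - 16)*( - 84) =127680= 2^6*3^1*5^1*7^1*19^1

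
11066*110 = 1217260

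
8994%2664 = 1002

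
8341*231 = 1926771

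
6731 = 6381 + 350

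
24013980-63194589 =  - 39180609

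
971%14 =5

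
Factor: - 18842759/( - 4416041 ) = 7^( - 1 ) * 13^1*630863^( - 1 )*1449443^1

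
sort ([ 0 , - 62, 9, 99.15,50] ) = [ - 62 , 0, 9,50,99.15 ] 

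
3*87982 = 263946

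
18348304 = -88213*( - 208)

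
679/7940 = 679/7940=0.09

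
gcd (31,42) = 1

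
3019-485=2534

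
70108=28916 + 41192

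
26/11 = 26/11 = 2.36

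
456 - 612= - 156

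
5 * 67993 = 339965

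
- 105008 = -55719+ -49289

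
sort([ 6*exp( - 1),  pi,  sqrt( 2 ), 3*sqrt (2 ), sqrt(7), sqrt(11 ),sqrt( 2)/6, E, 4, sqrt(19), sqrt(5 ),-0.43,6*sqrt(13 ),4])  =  [ - 0.43, sqrt( 2)/6, sqrt(2 ), 6*exp(-1),sqrt( 5), sqrt( 7 ), E,pi, sqrt( 11 ), 4 , 4, 3*sqrt(2 ),sqrt( 19 ), 6*sqrt(13 )]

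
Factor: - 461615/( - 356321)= 605/467 = 5^1*11^2 * 467^( - 1 )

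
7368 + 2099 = 9467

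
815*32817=26745855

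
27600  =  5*5520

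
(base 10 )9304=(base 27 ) CKG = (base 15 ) 2B54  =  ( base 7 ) 36061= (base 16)2458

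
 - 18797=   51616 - 70413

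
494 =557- 63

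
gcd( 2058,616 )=14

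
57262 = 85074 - 27812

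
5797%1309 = 561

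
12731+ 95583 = 108314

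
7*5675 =39725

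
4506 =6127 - 1621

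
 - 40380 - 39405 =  - 79785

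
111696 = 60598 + 51098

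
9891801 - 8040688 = 1851113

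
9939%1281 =972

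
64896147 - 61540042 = 3356105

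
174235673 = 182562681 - 8327008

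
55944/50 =27972/25 = 1118.88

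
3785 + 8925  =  12710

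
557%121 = 73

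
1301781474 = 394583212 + 907198262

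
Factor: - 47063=-19^1*2477^1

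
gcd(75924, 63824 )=4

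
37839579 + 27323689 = 65163268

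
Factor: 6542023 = 19^1*29^1*31^1*383^1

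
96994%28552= 11338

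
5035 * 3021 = 15210735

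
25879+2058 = 27937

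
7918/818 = 3959/409 = 9.68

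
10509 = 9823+686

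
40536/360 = 112 + 3/5 = 112.60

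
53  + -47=6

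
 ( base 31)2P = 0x57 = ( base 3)10020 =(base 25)3c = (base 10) 87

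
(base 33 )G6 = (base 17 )1E7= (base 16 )216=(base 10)534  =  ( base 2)1000010110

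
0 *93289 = 0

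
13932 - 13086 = 846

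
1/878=1/878 = 0.00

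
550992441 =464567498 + 86424943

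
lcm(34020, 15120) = 136080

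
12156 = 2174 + 9982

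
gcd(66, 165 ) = 33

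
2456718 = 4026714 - 1569996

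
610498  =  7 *87214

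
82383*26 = 2141958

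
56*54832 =3070592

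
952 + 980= 1932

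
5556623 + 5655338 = 11211961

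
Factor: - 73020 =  - 2^2*3^1  *  5^1* 1217^1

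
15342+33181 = 48523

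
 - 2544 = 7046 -9590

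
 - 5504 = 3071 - 8575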